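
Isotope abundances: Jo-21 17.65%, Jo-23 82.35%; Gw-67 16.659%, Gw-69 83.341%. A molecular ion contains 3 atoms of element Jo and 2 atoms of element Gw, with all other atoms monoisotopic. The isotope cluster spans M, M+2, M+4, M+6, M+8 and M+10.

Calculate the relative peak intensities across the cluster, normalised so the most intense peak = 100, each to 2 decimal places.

0.04 : 0.91 : 8.69 : 41.70 : 100.00 : 95.90

Element Jo pattern (n=3): 0.00549837 : 0.07696163 : 0.35908162 : 0.55845838
Element Gw pattern (n=2): 0.02775223 : 0.27767554 : 0.69457223
Convolve the two distributions (both contribute in 2-u steps):
  M: 0.00549837×0.02775223 = 0.000153
  M+2: 0.00549837×0.27767554 + 0.07696163×0.02775223 = 0.003663
  M+4: 0.00549837×0.69457223 + 0.07696163×0.27767554 + 0.35908162×0.02775223 = 0.035155
  M+6: 0.07696163×0.69457223 + 0.35908162×0.27767554 + 0.55845838×0.02775223 = 0.168662
  M+8: 0.35908162×0.69457223 + 0.55845838×0.27767554 = 0.404478
  M+10: 0.55845838×0.69457223 = 0.387890
Scale to base peak (0.404478) = 100: 0.04 : 0.91 : 8.69 : 41.70 : 100.00 : 95.90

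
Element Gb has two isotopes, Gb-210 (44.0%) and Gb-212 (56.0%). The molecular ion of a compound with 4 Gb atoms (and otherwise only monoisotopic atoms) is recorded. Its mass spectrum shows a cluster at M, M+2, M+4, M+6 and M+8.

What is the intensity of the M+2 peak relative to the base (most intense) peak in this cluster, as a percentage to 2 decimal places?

52.38%

Binomial terms of (0.440 + 0.560)^4: M 0.0375, M+2 0.1908, M+4 0.3643, M+6 0.3091, M+8 0.0983 → M+4 is the base peak.
P(M+4) = C(4,2) × 0.440^2 × 0.560^2 = 6 × 0.1936 × 0.3136 = 0.364278 (base)
P(M+2) = C(4,1) × 0.440^3 × 0.560^1 = 4 × 0.085184 × 0.5600 = 0.190812
Relative intensity = 0.190812 / 0.364278 × 100 = 52.38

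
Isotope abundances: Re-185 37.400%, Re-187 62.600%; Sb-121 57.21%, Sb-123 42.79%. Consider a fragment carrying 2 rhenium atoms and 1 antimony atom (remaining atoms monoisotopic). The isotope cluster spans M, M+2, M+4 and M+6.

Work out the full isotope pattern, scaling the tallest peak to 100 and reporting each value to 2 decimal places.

18.85 : 77.20 : 100.00 : 39.50

Rhenium pattern (n=2): 0.139876 : 0.468248 : 0.391876
Antimony pattern (n=1): 0.5721 : 0.4279
Convolve the two distributions (both contribute in 2-u steps):
  M: 0.139876×0.5721 = 0.080023
  M+2: 0.139876×0.4279 + 0.468248×0.5721 = 0.327738
  M+4: 0.468248×0.4279 + 0.391876×0.5721 = 0.424556
  M+6: 0.391876×0.4279 = 0.167684
Scale to base peak (0.424556) = 100: 18.85 : 77.20 : 100.00 : 39.50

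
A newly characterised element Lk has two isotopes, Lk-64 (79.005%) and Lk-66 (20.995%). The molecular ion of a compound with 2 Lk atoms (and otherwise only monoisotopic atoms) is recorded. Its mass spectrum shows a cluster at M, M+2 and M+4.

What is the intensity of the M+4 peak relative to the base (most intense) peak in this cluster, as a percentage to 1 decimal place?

(0.79005 + 0.20995)^2 gives M 0.6242, M+2 0.3317, M+4 0.0441; the largest is M.
P(M) = C(2,0) × 0.79005^2 × 0.20995^0 = 1 × 0.624179 × 1.0000 = 0.624179 (base)
P(M+4) = C(2,2) × 0.79005^0 × 0.20995^2 = 1 × 1.0000 × 0.044079 = 0.044079
Relative intensity = 0.044079 / 0.624179 × 100 = 7.1

7.1%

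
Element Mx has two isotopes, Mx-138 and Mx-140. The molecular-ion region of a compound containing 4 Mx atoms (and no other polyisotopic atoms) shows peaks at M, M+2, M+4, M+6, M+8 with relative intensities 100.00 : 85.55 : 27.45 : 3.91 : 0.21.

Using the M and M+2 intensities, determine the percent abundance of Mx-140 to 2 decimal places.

17.62%

Write p for the Mx-138 fraction. I(M+2)/I(M) = [C(4,1)·p^3·(1−p)] / p^4 = 4·(1−p)/p = 85.55/100.00 = 0.8555
(1−p)/p = 0.8555/4 = 0.2139  ⇒  p = 1/(1 + 0.2139) = 0.8238
Mx-138: 82.38%, Mx-140: 17.62%.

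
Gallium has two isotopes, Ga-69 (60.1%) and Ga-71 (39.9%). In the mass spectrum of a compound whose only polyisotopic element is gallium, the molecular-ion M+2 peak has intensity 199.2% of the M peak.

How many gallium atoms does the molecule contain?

With n Ga atoms, P(M+2)/P(M) = C(n,1)·p^(n−1)q / p^n = n·q/p = n · 0.399/0.601.
n = 1.992 × 0.601/0.399 = 3.00 ≈ 3

3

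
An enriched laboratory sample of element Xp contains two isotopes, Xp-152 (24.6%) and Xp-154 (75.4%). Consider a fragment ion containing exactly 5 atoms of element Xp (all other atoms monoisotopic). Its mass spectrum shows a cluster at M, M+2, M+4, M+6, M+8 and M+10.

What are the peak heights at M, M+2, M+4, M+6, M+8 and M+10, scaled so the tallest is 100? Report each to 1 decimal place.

0.2 : 3.5 : 21.3 : 65.3 : 100.0 : 61.3

Each Xp atom is independently Xp-152 (p = 0.246) or Xp-154 (q = 0.754); the cluster is the binomial expansion (p + q)^5.
P(M) = 0.246^5 = 0.000901
P(M+2) = 5 × 0.246^4 × 0.754^1 = 0.013806
P(M+4) = 10 × 0.246^3 × 0.754^2 = 0.084635
P(M+6) = 10 × 0.246^2 × 0.754^3 = 0.259409
P(M+8) = 5 × 0.246^1 × 0.754^4 = 0.397549
P(M+10) = 0.754^5 = 0.243701
The M+8 peak is largest (0.397549); scaling to 100 gives 0.2 : 3.5 : 21.3 : 65.3 : 100.0 : 61.3.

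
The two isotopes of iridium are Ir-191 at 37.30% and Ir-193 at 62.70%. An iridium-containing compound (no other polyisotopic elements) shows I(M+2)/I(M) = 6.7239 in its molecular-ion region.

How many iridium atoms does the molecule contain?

The M+2/M ratio from n Ir atoms is n · q/p = n · 0.6270/0.3730.
n = 6.7239 × 0.3730/0.6270 = 4.00 ≈ 4

4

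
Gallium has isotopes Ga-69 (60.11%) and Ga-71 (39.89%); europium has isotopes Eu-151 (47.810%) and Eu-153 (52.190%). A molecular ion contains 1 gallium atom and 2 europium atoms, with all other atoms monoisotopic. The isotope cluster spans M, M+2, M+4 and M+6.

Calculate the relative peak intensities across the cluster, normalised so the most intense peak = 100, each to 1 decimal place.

35.1 : 100.0 : 92.7 : 27.8

Gallium pattern (n=1): 0.6011 : 0.3989
Europium pattern (n=2): 0.22857961 : 0.49904078 : 0.27237961
Convolve the two distributions (both contribute in 2-u steps):
  M: 0.6011×0.22857961 = 0.137399
  M+2: 0.6011×0.49904078 + 0.3989×0.22857961 = 0.391154
  M+4: 0.6011×0.27237961 + 0.3989×0.49904078 = 0.362795
  M+6: 0.3989×0.27237961 = 0.108652
Scale to base peak (0.391154) = 100: 35.1 : 100.0 : 92.7 : 27.8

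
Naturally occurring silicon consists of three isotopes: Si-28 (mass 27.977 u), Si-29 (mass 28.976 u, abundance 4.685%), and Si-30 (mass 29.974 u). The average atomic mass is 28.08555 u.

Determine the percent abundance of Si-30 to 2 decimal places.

Let x and y be the fractions of Si-28 and Si-30. Then x + y = 1 − 0.04685 = 0.95315 and 27.977x + 29.974y = 28.08555 − 0.04685×28.976 = 26.7280244.
Substituting: 27.977x + 29.974(0.95315 − x) = 26.7280244
(27.977 − 29.974)x = -1.8416937  ⇒  x = 0.92223, y = 0.03092
Si-28: 92.22%, Si-30: 3.09%.

3.09%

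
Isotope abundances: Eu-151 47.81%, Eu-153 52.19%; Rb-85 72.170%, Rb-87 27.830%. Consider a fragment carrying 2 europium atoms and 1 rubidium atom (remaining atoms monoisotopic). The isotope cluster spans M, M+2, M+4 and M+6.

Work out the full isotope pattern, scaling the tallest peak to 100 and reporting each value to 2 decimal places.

38.93 : 100.00 : 79.16 : 17.89

Europium pattern (n=2): 0.22857961 : 0.49904078 : 0.27237961
Rubidium pattern (n=1): 0.7217 : 0.2783
Convolve the two distributions (both contribute in 2-u steps):
  M: 0.22857961×0.7217 = 0.164966
  M+2: 0.22857961×0.2783 + 0.49904078×0.7217 = 0.423771
  M+4: 0.49904078×0.2783 + 0.27237961×0.7217 = 0.335459
  M+6: 0.27237961×0.2783 = 0.075803
Scale to base peak (0.423771) = 100: 38.93 : 100.00 : 79.16 : 17.89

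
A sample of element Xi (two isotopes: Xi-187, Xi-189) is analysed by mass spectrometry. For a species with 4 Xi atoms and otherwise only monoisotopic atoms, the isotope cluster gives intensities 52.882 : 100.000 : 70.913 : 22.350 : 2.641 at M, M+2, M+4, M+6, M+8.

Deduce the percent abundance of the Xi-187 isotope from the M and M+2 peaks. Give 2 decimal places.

67.90%

If p is the fraction of Xi that is Xi-187, then I(M+2)/I(M) = [C(4,1)·p^3·(1−p)] / p^4 = 4·(1−p)/p = 100.000/52.882 = 1.8910
(1−p)/p = 1.8910/4 = 0.4728  ⇒  p = 1/(1 + 0.4728) = 0.6790
Xi-187: 67.90%, Xi-189: 32.10%.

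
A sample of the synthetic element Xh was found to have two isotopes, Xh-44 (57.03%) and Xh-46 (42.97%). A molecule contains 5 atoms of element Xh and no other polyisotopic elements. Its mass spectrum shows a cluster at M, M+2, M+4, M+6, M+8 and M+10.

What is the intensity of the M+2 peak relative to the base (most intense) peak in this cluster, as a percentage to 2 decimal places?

Binomial terms of (0.5703 + 0.4297)^5: M 0.0603, M+2 0.2273, M+4 0.3425, M+6 0.2580, M+8 0.0972, M+10 0.0146 → M+4 is the base peak.
P(M+4) = C(5,2) × 0.5703^3 × 0.4297^2 = 10 × 0.18548556 × 0.18464209 = 0.342484 (base)
P(M+2) = C(5,1) × 0.5703^4 × 0.4297^1 = 5 × 0.10578242 × 0.4297 = 0.227274
Relative intensity = 0.227274 / 0.342484 × 100 = 66.36

66.36%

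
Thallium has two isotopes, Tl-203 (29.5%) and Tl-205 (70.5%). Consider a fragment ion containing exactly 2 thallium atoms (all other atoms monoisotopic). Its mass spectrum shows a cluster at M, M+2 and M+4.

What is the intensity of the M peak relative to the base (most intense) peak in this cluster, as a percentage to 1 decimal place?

Binomial terms of (0.295 + 0.705)^2: M 0.0870, M+2 0.4160, M+4 0.4970 → M+4 is the base peak.
P(M+4) = C(2,2) × 0.295^0 × 0.705^2 = 1 × 1.0000 × 0.497025 = 0.497025 (base)
P(M) = C(2,0) × 0.295^2 × 0.705^0 = 1 × 0.087025 × 1.0000 = 0.087025
Relative intensity = 0.087025 / 0.497025 × 100 = 17.5

17.5%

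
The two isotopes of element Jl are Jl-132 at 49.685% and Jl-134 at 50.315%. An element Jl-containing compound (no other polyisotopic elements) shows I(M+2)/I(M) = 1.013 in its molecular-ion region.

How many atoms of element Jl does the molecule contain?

For n independent Jl atoms, I(M+2)/I(M) = n · (abundance Jl-134) / (abundance Jl-132) = n · 0.50315/0.49685.
n = 1.013 × 0.49685/0.50315 = 1.00 ≈ 1

1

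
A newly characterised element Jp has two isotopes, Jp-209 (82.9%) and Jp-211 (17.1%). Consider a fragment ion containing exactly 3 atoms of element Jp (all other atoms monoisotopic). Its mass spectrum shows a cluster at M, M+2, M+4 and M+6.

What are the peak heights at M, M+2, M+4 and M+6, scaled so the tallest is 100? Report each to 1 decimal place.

100.0 : 61.9 : 12.8 : 0.9

The 3 Jp atoms are independent, so intensities follow the terms of (0.829 + 0.171)^3.
P(M) = 0.829^3 = 0.569723
P(M+2) = 3 × 0.829^2 × 0.171^1 = 0.352555
P(M+4) = 3 × 0.829^1 × 0.171^2 = 0.072722
P(M+6) = 0.171^3 = 0.005000
The M peak is largest (0.569723); scaling to 100 gives 100.0 : 61.9 : 12.8 : 0.9.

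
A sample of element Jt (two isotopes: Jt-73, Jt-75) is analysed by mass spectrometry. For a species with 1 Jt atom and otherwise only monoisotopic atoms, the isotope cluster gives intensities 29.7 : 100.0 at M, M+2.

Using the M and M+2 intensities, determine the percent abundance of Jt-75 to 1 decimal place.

77.1%

If p is the fraction of Jt that is Jt-73, then I(M+2)/I(M) = [C(1,1)·p^0·(1−p)] / p^1 = 1·(1−p)/p = 100.0/29.7 = 3.3670
(1−p)/p = 3.3670/1 = 3.3670  ⇒  p = 1/(1 + 3.3670) = 0.2290
Jt-73: 22.9%, Jt-75: 77.1%.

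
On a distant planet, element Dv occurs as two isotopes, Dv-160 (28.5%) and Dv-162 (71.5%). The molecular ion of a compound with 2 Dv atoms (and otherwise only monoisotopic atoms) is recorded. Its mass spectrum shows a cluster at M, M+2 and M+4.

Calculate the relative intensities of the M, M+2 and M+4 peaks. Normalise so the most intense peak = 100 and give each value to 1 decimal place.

The 2 Dv atoms are independent, so intensities follow the terms of (0.285 + 0.715)^2.
P(M) = 0.285^2 = 0.081225
P(M+2) = 2 × 0.285^1 × 0.715^1 = 0.407550
P(M+4) = 0.715^2 = 0.511225
The M+4 peak is largest (0.511225); scaling to 100 gives 15.9 : 79.7 : 100.0.

15.9 : 79.7 : 100.0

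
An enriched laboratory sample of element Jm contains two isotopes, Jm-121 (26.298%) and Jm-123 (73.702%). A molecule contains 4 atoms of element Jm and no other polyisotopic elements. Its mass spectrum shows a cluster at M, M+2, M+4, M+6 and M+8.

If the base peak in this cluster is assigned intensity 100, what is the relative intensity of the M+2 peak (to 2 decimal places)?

12.73

Term probabilities: M 0.0048, M+2 0.0536, M+4 0.2254, M+6 0.4211, M+8 0.2951. Base peak = M+6.
P(M+6) = C(4,3) × 0.26298^1 × 0.73702^3 = 4 × 0.26298 × 0.40034814 = 0.421134 (base)
P(M+2) = C(4,1) × 0.26298^3 × 0.73702^1 = 4 × 0.0181873 × 0.73702 = 0.053618
Relative intensity = 0.053618 / 0.421134 × 100 = 12.73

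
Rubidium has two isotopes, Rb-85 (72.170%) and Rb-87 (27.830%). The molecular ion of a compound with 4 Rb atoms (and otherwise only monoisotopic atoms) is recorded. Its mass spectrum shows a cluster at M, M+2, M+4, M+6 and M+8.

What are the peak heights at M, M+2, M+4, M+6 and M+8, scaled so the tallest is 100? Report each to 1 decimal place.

The 4 Rb atoms are independent, so intensities follow the terms of (0.72170 + 0.27830)^4.
P(M) = 0.72170^4 = 0.271286
P(M+2) = 4 × 0.72170^3 × 0.27830^1 = 0.418450
P(M+4) = 6 × 0.72170^2 × 0.27830^2 = 0.242042
P(M+6) = 4 × 0.72170^1 × 0.27830^3 = 0.062224
P(M+8) = 0.27830^4 = 0.005999
The M+2 peak is largest (0.418450); scaling to 100 gives 64.8 : 100.0 : 57.8 : 14.9 : 1.4.

64.8 : 100.0 : 57.8 : 14.9 : 1.4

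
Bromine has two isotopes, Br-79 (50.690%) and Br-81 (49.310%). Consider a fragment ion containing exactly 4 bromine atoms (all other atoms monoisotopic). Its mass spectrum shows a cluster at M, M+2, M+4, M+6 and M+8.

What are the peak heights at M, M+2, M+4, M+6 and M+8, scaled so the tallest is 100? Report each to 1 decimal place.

Each Br atom is independently Br-79 (p = 0.50690) or Br-81 (q = 0.49310); the cluster is the binomial expansion (p + q)^4.
P(M) = 0.50690^4 = 0.066022
P(M+2) = 4 × 0.50690^3 × 0.49310^1 = 0.256899
P(M+4) = 6 × 0.50690^2 × 0.49310^2 = 0.374857
P(M+6) = 4 × 0.50690^1 × 0.49310^3 = 0.243101
P(M+8) = 0.49310^4 = 0.059121
The M+4 peak is largest (0.374857); scaling to 100 gives 17.6 : 68.5 : 100.0 : 64.9 : 15.8.

17.6 : 68.5 : 100.0 : 64.9 : 15.8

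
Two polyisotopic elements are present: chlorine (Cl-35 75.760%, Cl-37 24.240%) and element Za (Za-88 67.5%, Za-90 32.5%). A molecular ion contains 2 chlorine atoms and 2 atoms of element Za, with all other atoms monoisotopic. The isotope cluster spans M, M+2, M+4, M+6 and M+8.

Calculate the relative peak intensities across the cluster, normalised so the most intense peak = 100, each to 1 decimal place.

Chlorine pattern (n=2): 0.57395776 : 0.36728448 : 0.05875776
Element Za pattern (n=2): 0.455625 : 0.43875 : 0.105625
Convolve the two distributions (both contribute in 2-u steps):
  M: 0.57395776×0.455625 = 0.261510
  M+2: 0.57395776×0.43875 + 0.36728448×0.455625 = 0.419168
  M+4: 0.57395776×0.105625 + 0.36728448×0.43875 + 0.05875776×0.455625 = 0.248542
  M+6: 0.36728448×0.105625 + 0.05875776×0.43875 = 0.064574
  M+8: 0.05875776×0.105625 = 0.006206
Scale to base peak (0.419168) = 100: 62.4 : 100.0 : 59.3 : 15.4 : 1.5

62.4 : 100.0 : 59.3 : 15.4 : 1.5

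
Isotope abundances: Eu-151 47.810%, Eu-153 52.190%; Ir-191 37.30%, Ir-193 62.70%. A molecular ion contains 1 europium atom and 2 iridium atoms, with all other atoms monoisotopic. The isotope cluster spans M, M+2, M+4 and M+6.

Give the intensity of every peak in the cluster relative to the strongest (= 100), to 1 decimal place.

15.4 : 68.6 : 100.0 : 47.5

Europium pattern (n=1): 0.4781 : 0.5219
Iridium pattern (n=2): 0.139129 : 0.467742 : 0.393129
Convolve the two distributions (both contribute in 2-u steps):
  M: 0.4781×0.139129 = 0.066518
  M+2: 0.4781×0.467742 + 0.5219×0.139129 = 0.296239
  M+4: 0.4781×0.393129 + 0.5219×0.467742 = 0.432070
  M+6: 0.5219×0.393129 = 0.205174
Scale to base peak (0.432070) = 100: 15.4 : 68.6 : 100.0 : 47.5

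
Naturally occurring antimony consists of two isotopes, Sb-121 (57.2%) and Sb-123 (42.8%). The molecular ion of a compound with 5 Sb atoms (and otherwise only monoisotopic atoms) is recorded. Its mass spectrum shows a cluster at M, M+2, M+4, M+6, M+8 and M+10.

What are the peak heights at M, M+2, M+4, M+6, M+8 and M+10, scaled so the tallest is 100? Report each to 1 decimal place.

17.9 : 66.8 : 100.0 : 74.8 : 28.0 : 4.2

Each Sb atom is independently Sb-121 (p = 0.572) or Sb-123 (q = 0.428); the cluster is the binomial expansion (p + q)^5.
P(M) = 0.572^5 = 0.061232
P(M+2) = 5 × 0.572^4 × 0.428^1 = 0.229086
P(M+4) = 10 × 0.572^3 × 0.428^2 = 0.342827
P(M+6) = 10 × 0.572^2 × 0.428^3 = 0.256521
P(M+8) = 5 × 0.572^1 × 0.428^4 = 0.095971
P(M+10) = 0.428^5 = 0.014362
The M+4 peak is largest (0.342827); scaling to 100 gives 17.9 : 66.8 : 100.0 : 74.8 : 28.0 : 4.2.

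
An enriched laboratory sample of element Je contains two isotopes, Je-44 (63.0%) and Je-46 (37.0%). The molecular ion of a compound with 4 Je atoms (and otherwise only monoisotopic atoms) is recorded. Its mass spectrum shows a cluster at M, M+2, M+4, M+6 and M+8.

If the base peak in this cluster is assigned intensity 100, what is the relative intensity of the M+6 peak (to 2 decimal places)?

(0.630 + 0.370)^4 gives M 0.1575, M+2 0.3701, M+4 0.3260, M+6 0.1276, M+8 0.0187; the largest is M+2.
P(M+2) = C(4,1) × 0.630^3 × 0.370^1 = 4 × 0.250047 × 0.3700 = 0.370070 (base)
P(M+6) = C(4,3) × 0.630^1 × 0.370^3 = 4 × 0.6300 × 0.050653 = 0.127646
Relative intensity = 0.127646 / 0.370070 × 100 = 34.49

34.49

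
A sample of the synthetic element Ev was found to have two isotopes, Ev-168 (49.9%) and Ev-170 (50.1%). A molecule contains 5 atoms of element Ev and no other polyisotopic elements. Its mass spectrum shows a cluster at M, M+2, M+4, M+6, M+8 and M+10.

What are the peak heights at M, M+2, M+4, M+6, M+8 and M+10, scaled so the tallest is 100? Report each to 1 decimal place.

The 5 Ev atoms are independent, so intensities follow the terms of (0.499 + 0.501)^5.
P(M) = 0.499^5 = 0.030939
P(M+2) = 5 × 0.499^4 × 0.501^1 = 0.155314
P(M+4) = 10 × 0.499^3 × 0.501^2 = 0.311873
P(M+6) = 10 × 0.499^2 × 0.501^3 = 0.313122
P(M+8) = 5 × 0.499^1 × 0.501^4 = 0.157189
P(M+10) = 0.501^5 = 0.031564
The M+6 peak is largest (0.313122); scaling to 100 gives 9.9 : 49.6 : 99.6 : 100.0 : 50.2 : 10.1.

9.9 : 49.6 : 99.6 : 100.0 : 50.2 : 10.1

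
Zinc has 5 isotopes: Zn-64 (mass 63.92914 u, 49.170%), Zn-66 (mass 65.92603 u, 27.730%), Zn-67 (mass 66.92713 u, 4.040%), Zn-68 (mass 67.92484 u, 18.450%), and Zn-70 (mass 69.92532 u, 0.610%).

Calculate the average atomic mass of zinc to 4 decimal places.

65.3778 u

Weight each isotope mass by its fractional abundance: 0.49170 × 63.92914 + 0.27730 × 65.92603 + 0.04040 × 66.92713 + 0.18450 × 67.92484 + 0.00610 × 69.92532
= 31.433958 + 18.281288 + 2.703856 + 12.532133 + 0.426544 = 65.377779 u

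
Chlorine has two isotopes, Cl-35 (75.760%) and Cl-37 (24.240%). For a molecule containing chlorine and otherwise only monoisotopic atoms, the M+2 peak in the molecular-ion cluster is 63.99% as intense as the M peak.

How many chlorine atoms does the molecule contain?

2

The M+2/M ratio from n Cl atoms is n · q/p = n · 0.24240/0.75760.
n = 0.6399 × 0.75760/0.24240 = 2.00 ≈ 2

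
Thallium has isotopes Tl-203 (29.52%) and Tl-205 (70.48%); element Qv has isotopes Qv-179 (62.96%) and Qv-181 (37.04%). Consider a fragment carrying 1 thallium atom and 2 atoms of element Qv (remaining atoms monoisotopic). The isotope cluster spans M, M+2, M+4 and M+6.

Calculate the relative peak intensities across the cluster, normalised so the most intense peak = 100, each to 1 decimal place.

28.1 : 100.0 : 88.5 : 23.2

Thallium pattern (n=1): 0.2952 : 0.7048
Element Qv pattern (n=2): 0.39639616 : 0.46640768 : 0.13719616
Convolve the two distributions (both contribute in 2-u steps):
  M: 0.2952×0.39639616 = 0.117016
  M+2: 0.2952×0.46640768 + 0.7048×0.39639616 = 0.417064
  M+4: 0.2952×0.13719616 + 0.7048×0.46640768 = 0.369224
  M+6: 0.7048×0.13719616 = 0.096696
Scale to base peak (0.417064) = 100: 28.1 : 100.0 : 88.5 : 23.2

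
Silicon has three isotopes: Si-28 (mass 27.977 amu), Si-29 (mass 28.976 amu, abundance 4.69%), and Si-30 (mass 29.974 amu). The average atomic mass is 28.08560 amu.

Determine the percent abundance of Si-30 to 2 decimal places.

The remaining 95.31% is split between Si-28 (fraction x) and Si-30 (fraction 0.9531 − x).
Substituting: 27.977x + 29.974(0.9531 − x) = 26.7266256
(27.977 − 29.974)x = -1.8415938  ⇒  x = 0.92218, y = 0.03092
Si-28: 92.22%, Si-30: 3.09%.

3.09%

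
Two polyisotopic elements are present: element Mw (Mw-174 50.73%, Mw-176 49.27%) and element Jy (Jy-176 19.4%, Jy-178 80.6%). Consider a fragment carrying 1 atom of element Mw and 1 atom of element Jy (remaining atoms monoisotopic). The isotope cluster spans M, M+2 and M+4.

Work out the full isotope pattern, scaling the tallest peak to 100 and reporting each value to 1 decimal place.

19.5 : 100.0 : 78.7

Element Mw pattern (n=1): 0.5073 : 0.4927
Element Jy pattern (n=1): 0.1940 : 0.8060
Convolve the two distributions (both contribute in 2-u steps):
  M: 0.5073×0.1940 = 0.098416
  M+2: 0.5073×0.8060 + 0.4927×0.1940 = 0.504468
  M+4: 0.4927×0.8060 = 0.397116
Scale to base peak (0.504468) = 100: 19.5 : 100.0 : 78.7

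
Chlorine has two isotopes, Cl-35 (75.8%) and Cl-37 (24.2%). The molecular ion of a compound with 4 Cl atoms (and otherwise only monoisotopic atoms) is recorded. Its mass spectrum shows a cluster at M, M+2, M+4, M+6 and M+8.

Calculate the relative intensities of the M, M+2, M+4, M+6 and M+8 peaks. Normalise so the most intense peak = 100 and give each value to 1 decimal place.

Each Cl atom is independently Cl-35 (p = 0.758) or Cl-37 (q = 0.242); the cluster is the binomial expansion (p + q)^4.
P(M) = 0.758^4 = 0.330124
P(M+2) = 4 × 0.758^3 × 0.242^1 = 0.421583
P(M+4) = 6 × 0.758^2 × 0.242^2 = 0.201893
P(M+6) = 4 × 0.758^1 × 0.242^3 = 0.042971
P(M+8) = 0.242^4 = 0.003430
The M+2 peak is largest (0.421583); scaling to 100 gives 78.3 : 100.0 : 47.9 : 10.2 : 0.8.

78.3 : 100.0 : 47.9 : 10.2 : 0.8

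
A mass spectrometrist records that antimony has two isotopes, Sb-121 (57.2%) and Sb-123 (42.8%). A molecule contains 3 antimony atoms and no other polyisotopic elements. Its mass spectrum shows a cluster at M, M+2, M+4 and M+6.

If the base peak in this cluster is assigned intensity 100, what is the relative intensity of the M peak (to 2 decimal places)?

(0.572 + 0.428)^3 gives M 0.1871, M+2 0.4201, M+4 0.3143, M+6 0.0784; the largest is M+2.
P(M+2) = C(3,1) × 0.572^2 × 0.428^1 = 3 × 0.327184 × 0.4280 = 0.420104 (base)
P(M) = C(3,0) × 0.572^3 × 0.428^0 = 1 × 0.18714925 × 1.0000 = 0.187149
Relative intensity = 0.187149 / 0.420104 × 100 = 44.55

44.55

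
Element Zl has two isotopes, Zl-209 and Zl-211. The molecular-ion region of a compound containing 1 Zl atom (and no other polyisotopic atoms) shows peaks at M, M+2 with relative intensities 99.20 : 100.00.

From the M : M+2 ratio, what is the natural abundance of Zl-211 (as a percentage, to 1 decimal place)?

Let p = fractional abundance of Zl-209. I(M+2)/I(M) = [C(1,1)·p^0·(1−p)] / p^1 = 1·(1−p)/p = 100.00/99.20 = 1.0081
(1−p)/p = 1.0081/1 = 1.0081  ⇒  p = 1/(1 + 1.0081) = 0.4980
Zl-209: 49.8%, Zl-211: 50.2%.

50.2%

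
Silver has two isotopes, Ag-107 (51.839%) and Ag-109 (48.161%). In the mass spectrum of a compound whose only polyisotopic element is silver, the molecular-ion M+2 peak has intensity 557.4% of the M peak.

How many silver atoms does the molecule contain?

With n Ag atoms, P(M+2)/P(M) = C(n,1)·p^(n−1)q / p^n = n·q/p = n · 0.48161/0.51839.
n = 5.574 × 0.51839/0.48161 = 6.00 ≈ 6

6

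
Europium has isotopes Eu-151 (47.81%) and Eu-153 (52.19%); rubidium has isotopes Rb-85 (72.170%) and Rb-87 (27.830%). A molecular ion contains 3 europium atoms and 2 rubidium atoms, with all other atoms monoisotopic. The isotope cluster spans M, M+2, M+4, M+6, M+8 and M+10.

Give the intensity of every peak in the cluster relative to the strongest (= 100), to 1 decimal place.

16.0 : 64.7 : 100.0 : 72.7 : 24.6 : 3.1

Europium pattern (n=3): 0.10928391 : 0.3578871 : 0.39067407 : 0.14215492
Rubidium pattern (n=2): 0.52085089 : 0.40169822 : 0.07745089
Convolve the two distributions (both contribute in 2-u steps):
  M: 0.10928391×0.52085089 = 0.056921
  M+2: 0.10928391×0.40169822 + 0.3578871×0.52085089 = 0.230305
  M+4: 0.10928391×0.07745089 + 0.3578871×0.40169822 + 0.39067407×0.52085089 = 0.355710
  M+6: 0.3578871×0.07745089 + 0.39067407×0.40169822 + 0.14215492×0.52085089 = 0.258693
  M+8: 0.39067407×0.07745089 + 0.14215492×0.40169822 = 0.087361
  M+10: 0.14215492×0.07745089 = 0.011010
Scale to base peak (0.355710) = 100: 16.0 : 64.7 : 100.0 : 72.7 : 24.6 : 3.1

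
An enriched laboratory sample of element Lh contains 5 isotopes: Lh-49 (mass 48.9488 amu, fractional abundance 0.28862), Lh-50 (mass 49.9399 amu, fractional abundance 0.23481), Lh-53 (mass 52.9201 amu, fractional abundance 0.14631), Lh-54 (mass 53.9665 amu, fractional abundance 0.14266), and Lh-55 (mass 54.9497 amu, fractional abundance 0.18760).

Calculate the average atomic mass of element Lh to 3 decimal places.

51.604 amu

Ar = Σ fᵢ·mᵢ = 0.28862 × 48.9488 + 0.23481 × 49.9399 + 0.14631 × 52.9201 + 0.14266 × 53.9665 + 0.18760 × 54.9497
= 14.12760 + 11.72639 + 7.74274 + 7.69886 + 10.30856 = 51.60415 amu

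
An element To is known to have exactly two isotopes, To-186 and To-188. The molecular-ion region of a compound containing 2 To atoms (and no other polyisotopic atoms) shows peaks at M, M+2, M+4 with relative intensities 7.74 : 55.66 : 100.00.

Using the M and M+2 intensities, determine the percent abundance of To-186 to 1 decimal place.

Let p = fractional abundance of To-186. I(M+2)/I(M) = [C(2,1)·p^1·(1−p)] / p^2 = 2·(1−p)/p = 55.66/7.74 = 7.1912
(1−p)/p = 7.1912/2 = 3.5956  ⇒  p = 1/(1 + 3.5956) = 0.2176
To-186: 21.8%, To-188: 78.2%.

21.8%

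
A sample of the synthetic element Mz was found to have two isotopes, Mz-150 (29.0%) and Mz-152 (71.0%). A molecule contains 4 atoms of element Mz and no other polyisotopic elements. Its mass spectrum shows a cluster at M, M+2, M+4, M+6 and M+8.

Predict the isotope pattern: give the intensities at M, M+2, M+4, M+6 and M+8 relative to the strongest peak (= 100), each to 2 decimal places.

Each Mz atom is independently Mz-150 (p = 0.290) or Mz-152 (q = 0.710); the cluster is the binomial expansion (p + q)^4.
P(M) = 0.290^4 = 0.007073
P(M+2) = 4 × 0.290^3 × 0.710^1 = 0.069265
P(M+4) = 6 × 0.290^2 × 0.710^2 = 0.254369
P(M+6) = 4 × 0.290^1 × 0.710^3 = 0.415177
P(M+8) = 0.710^4 = 0.254117
The M+6 peak is largest (0.415177); scaling to 100 gives 1.70 : 16.68 : 61.27 : 100.00 : 61.21.

1.70 : 16.68 : 61.27 : 100.00 : 61.21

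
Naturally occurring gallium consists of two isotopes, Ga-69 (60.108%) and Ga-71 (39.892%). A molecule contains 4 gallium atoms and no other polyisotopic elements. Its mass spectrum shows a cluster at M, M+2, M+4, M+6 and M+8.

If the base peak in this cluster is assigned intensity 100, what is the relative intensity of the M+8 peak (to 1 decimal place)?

7.3

(0.60108 + 0.39892)^4 gives M 0.1305, M+2 0.3465, M+4 0.3450, M+6 0.1526, M+8 0.0253; the largest is M+2.
P(M+2) = C(4,1) × 0.60108^3 × 0.39892^1 = 4 × 0.2171685 × 0.39892 = 0.346531 (base)
P(M+8) = C(4,4) × 0.60108^0 × 0.39892^4 = 1 × 1.0000 × 0.02532464 = 0.025325
Relative intensity = 0.025325 / 0.346531 × 100 = 7.3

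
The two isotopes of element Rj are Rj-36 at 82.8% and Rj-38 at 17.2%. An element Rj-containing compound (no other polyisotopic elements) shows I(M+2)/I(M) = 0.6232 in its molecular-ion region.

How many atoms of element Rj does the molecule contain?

The M+2/M ratio from n Rj atoms is n · q/p = n · 0.172/0.828.
n = 0.6232 × 0.828/0.172 = 3.00 ≈ 3

3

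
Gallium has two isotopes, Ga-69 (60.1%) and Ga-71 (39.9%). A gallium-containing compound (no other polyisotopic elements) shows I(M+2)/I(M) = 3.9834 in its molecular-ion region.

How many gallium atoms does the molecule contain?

For n independent Ga atoms, I(M+2)/I(M) = n · (abundance Ga-71) / (abundance Ga-69) = n · 0.399/0.601.
n = 3.9834 × 0.601/0.399 = 6.00 ≈ 6

6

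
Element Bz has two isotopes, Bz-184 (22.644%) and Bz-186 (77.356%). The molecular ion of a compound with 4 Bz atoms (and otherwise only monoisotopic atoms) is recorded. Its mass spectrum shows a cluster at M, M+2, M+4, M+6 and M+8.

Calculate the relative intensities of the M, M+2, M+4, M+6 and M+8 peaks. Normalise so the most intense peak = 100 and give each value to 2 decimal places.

0.63 : 8.57 : 43.91 : 100.00 : 85.40

Expanding (0.22644 + 0.77356)^4:
P(M) = 0.22644^4 = 0.002629
P(M+2) = 4 × 0.22644^3 × 0.77356^1 = 0.035926
P(M+4) = 6 × 0.22644^2 × 0.77356^2 = 0.184097
P(M+6) = 4 × 0.22644^1 × 0.77356^3 = 0.419271
P(M+8) = 0.77356^4 = 0.358077
The M+6 peak is largest (0.419271); scaling to 100 gives 0.63 : 8.57 : 43.91 : 100.00 : 85.40.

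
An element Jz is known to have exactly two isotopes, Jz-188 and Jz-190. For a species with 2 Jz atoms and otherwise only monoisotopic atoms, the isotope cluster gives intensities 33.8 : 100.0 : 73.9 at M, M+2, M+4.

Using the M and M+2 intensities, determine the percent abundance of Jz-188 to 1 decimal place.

Write p for the Jz-188 fraction. I(M+2)/I(M) = [C(2,1)·p^1·(1−p)] / p^2 = 2·(1−p)/p = 100.0/33.8 = 2.9586
(1−p)/p = 2.9586/2 = 1.4793  ⇒  p = 1/(1 + 1.4793) = 0.4033
Jz-188: 40.3%, Jz-190: 59.7%.

40.3%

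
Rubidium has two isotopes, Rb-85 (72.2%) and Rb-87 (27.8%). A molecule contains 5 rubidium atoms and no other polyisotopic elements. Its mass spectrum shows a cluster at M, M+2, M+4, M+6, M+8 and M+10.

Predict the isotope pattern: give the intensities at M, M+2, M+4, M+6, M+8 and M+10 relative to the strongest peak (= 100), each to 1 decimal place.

51.9 : 100.0 : 77.0 : 29.7 : 5.7 : 0.4

Expanding (0.722 + 0.278)^5:
P(M) = 0.722^5 = 0.196194
P(M+2) = 5 × 0.722^4 × 0.278^1 = 0.377714
P(M+4) = 10 × 0.722^3 × 0.278^2 = 0.290872
P(M+6) = 10 × 0.722^2 × 0.278^3 = 0.111998
P(M+8) = 5 × 0.722^1 × 0.278^4 = 0.021562
P(M+10) = 0.278^5 = 0.001660
The M+2 peak is largest (0.377714); scaling to 100 gives 51.9 : 100.0 : 77.0 : 29.7 : 5.7 : 0.4.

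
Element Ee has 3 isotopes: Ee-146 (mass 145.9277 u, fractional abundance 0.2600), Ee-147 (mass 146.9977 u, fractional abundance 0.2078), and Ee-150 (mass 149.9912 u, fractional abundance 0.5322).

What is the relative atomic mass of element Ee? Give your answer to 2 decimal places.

The abundance-weighted mean is 0.2600 × 145.9277 + 0.2078 × 146.9977 + 0.5322 × 149.9912
= 37.94120 + 30.54612 + 79.82532 = 148.31264 u

148.31 u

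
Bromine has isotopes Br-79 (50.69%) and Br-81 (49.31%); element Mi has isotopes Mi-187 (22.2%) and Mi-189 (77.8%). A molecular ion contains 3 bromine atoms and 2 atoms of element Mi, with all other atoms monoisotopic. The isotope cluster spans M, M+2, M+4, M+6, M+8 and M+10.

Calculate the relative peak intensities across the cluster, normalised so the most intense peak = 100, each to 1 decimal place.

1.8 : 17.5 : 62.8 : 100.0 : 72.9 : 20.0

Bromine pattern (n=3): 0.13024674 : 0.3801026 : 0.36975457 : 0.11989609
Element Mi pattern (n=2): 0.049284 : 0.345432 : 0.605284
Convolve the two distributions (both contribute in 2-u steps):
  M: 0.13024674×0.049284 = 0.006419
  M+2: 0.13024674×0.345432 + 0.3801026×0.049284 = 0.063724
  M+4: 0.13024674×0.605284 + 0.3801026×0.345432 + 0.36975457×0.049284 = 0.228359
  M+6: 0.3801026×0.605284 + 0.36975457×0.345432 + 0.11989609×0.049284 = 0.363704
  M+8: 0.36975457×0.605284 + 0.11989609×0.345432 = 0.265222
  M+10: 0.11989609×0.605284 = 0.072571
Scale to base peak (0.363704) = 100: 1.8 : 17.5 : 62.8 : 100.0 : 72.9 : 20.0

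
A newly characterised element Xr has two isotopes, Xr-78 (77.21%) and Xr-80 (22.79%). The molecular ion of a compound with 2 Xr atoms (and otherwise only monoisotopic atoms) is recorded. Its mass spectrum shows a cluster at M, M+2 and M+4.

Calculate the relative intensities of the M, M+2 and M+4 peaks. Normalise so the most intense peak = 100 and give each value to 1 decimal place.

100.0 : 59.0 : 8.7

Each Xr atom is independently Xr-78 (p = 0.7721) or Xr-80 (q = 0.2279); the cluster is the binomial expansion (p + q)^2.
P(M) = 0.7721^2 = 0.596138
P(M+2) = 2 × 0.7721^1 × 0.2279^1 = 0.351923
P(M+4) = 0.2279^2 = 0.051938
The M peak is largest (0.596138); scaling to 100 gives 100.0 : 59.0 : 8.7.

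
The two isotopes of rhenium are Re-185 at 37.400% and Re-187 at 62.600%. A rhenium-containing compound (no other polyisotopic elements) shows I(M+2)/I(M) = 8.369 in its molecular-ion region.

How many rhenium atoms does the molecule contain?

The M+2/M ratio from n Re atoms is n · q/p = n · 0.62600/0.37400.
n = 8.369 × 0.37400/0.62600 = 5.00 ≈ 5

5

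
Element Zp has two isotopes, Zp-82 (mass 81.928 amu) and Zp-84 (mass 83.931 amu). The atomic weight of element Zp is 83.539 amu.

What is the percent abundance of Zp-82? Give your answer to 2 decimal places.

19.57%

Let x be the fractional abundance of Zp-82; then Zp-84 has abundance 1 − x.
81.928·x + 83.931·(1 − x) = 83.539
(81.928 − 83.931)·x = 83.539 − 83.931
x = -0.392 / -2.003 = 0.19571 → 19.57% Zp-82, 80.43% Zp-84.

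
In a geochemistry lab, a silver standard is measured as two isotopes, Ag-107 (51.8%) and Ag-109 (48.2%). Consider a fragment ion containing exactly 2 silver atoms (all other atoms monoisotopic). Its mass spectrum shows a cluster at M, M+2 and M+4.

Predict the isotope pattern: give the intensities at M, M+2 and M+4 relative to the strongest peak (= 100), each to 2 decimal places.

53.73 : 100.00 : 46.53

Expanding (0.518 + 0.482)^2:
P(M) = 0.518^2 = 0.268324
P(M+2) = 2 × 0.518^1 × 0.482^1 = 0.499352
P(M+4) = 0.482^2 = 0.232324
The M+2 peak is largest (0.499352); scaling to 100 gives 53.73 : 100.00 : 46.53.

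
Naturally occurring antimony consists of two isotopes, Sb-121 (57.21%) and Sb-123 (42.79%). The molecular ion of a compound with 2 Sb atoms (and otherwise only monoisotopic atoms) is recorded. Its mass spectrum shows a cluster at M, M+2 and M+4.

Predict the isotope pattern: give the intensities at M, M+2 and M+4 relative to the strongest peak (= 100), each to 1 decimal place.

Expanding (0.5721 + 0.4279)^2:
P(M) = 0.5721^2 = 0.327298
P(M+2) = 2 × 0.5721^1 × 0.4279^1 = 0.489603
P(M+4) = 0.4279^2 = 0.183098
The M+2 peak is largest (0.489603); scaling to 100 gives 66.8 : 100.0 : 37.4.

66.8 : 100.0 : 37.4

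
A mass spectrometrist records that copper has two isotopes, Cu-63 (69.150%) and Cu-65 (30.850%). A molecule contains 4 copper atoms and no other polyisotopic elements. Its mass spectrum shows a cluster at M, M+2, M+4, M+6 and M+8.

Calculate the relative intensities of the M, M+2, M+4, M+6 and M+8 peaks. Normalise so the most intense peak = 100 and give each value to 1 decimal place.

Expanding (0.69150 + 0.30850)^4:
P(M) = 0.69150^4 = 0.228649
P(M+2) = 4 × 0.69150^3 × 0.30850^1 = 0.408030
P(M+4) = 6 × 0.69150^2 × 0.30850^2 = 0.273052
P(M+6) = 4 × 0.69150^1 × 0.30850^3 = 0.081212
P(M+8) = 0.30850^4 = 0.009058
The M+2 peak is largest (0.408030); scaling to 100 gives 56.0 : 100.0 : 66.9 : 19.9 : 2.2.

56.0 : 100.0 : 66.9 : 19.9 : 2.2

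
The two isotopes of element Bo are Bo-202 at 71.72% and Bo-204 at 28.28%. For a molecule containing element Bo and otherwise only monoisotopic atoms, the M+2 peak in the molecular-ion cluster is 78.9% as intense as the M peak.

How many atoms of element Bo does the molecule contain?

2

For n independent Bo atoms, I(M+2)/I(M) = n · (abundance Bo-204) / (abundance Bo-202) = n · 0.2828/0.7172.
n = 0.789 × 0.7172/0.2828 = 2.00 ≈ 2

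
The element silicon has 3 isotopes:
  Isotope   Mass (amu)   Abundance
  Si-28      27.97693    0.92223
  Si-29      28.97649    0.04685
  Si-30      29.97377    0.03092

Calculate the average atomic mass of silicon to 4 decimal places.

28.0855 amu

The abundance-weighted mean is 0.92223 × 27.97693 + 0.04685 × 28.97649 + 0.03092 × 29.97377
= 25.801164 + 1.357549 + 0.926789 = 28.085502 amu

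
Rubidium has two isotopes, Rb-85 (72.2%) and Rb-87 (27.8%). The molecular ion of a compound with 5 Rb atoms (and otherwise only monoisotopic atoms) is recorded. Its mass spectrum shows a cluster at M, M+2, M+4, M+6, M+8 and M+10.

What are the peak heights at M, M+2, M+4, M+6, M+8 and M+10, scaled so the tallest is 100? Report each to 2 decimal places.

51.94 : 100.00 : 77.01 : 29.65 : 5.71 : 0.44

Expanding (0.722 + 0.278)^5:
P(M) = 0.722^5 = 0.196194
P(M+2) = 5 × 0.722^4 × 0.278^1 = 0.377714
P(M+4) = 10 × 0.722^3 × 0.278^2 = 0.290872
P(M+6) = 10 × 0.722^2 × 0.278^3 = 0.111998
P(M+8) = 5 × 0.722^1 × 0.278^4 = 0.021562
P(M+10) = 0.278^5 = 0.001660
The M+2 peak is largest (0.377714); scaling to 100 gives 51.94 : 100.00 : 77.01 : 29.65 : 5.71 : 0.44.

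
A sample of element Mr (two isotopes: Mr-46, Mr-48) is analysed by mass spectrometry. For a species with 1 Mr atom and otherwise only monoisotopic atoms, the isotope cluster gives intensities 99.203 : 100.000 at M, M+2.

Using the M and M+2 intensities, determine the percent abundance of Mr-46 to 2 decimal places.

49.80%

Let p = fractional abundance of Mr-46. I(M+2)/I(M) = [C(1,1)·p^0·(1−p)] / p^1 = 1·(1−p)/p = 100.000/99.203 = 1.0080
(1−p)/p = 1.0080/1 = 1.0080  ⇒  p = 1/(1 + 1.0080) = 0.4980
Mr-46: 49.80%, Mr-48: 50.20%.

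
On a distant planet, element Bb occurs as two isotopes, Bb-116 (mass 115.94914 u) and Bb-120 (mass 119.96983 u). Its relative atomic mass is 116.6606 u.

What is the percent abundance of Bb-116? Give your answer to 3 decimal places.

Let x be the fractional abundance of Bb-116; then Bb-120 has abundance 1 − x.
115.94914·x + 119.96983·(1 − x) = 116.6606
(115.94914 − 119.96983)·x = 116.6606 − 119.96983
x = -3.30923 / -4.02069 = 0.82305 → 82.305% Bb-116, 17.695% Bb-120.

82.305%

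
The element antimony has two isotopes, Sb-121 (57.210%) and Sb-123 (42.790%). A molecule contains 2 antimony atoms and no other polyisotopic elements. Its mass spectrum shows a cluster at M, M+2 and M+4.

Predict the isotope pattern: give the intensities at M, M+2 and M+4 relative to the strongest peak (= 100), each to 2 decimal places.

66.85 : 100.00 : 37.40

Each Sb atom is independently Sb-121 (p = 0.57210) or Sb-123 (q = 0.42790); the cluster is the binomial expansion (p + q)^2.
P(M) = 0.57210^2 = 0.327298
P(M+2) = 2 × 0.57210^1 × 0.42790^1 = 0.489603
P(M+4) = 0.42790^2 = 0.183098
The M+2 peak is largest (0.489603); scaling to 100 gives 66.85 : 100.00 : 37.40.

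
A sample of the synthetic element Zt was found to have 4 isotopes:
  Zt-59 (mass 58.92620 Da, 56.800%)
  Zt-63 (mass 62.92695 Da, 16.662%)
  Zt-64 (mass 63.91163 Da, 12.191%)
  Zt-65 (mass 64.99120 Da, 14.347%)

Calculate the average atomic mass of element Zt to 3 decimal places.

61.071 Da

The abundance-weighted mean is 0.56800 × 58.92620 + 0.16662 × 62.92695 + 0.12191 × 63.91163 + 0.14347 × 64.99120
= 33.470082 + 10.484888 + 7.791467 + 9.324287 = 61.070724 Da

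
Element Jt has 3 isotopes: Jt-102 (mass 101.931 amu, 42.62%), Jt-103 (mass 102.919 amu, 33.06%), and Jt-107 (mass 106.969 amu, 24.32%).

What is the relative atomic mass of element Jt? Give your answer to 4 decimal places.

103.4829 amu

The abundance-weighted mean is 0.4262 × 101.931 + 0.3306 × 102.919 + 0.2432 × 106.969
= 43.44299 + 34.02502 + 26.01486 = 103.48287 amu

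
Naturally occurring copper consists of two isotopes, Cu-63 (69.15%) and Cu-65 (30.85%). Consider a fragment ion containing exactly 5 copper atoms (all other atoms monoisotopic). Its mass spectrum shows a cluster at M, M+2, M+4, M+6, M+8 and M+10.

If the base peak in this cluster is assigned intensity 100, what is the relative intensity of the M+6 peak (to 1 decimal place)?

Term probabilities: M 0.1581, M+2 0.3527, M+4 0.3147, M+6 0.1404, M+8 0.0313, M+10 0.0028. Base peak = M+2.
P(M+2) = C(5,1) × 0.6915^4 × 0.3085^1 = 5 × 0.2286487 × 0.3085 = 0.352691 (base)
P(M+6) = C(5,3) × 0.6915^2 × 0.3085^3 = 10 × 0.47817225 × 0.02936064 = 0.140394
Relative intensity = 0.140394 / 0.352691 × 100 = 39.8

39.8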